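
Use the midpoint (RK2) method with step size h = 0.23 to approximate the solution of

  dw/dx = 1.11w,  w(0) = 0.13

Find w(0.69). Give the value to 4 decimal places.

Midpoint: k1 = f(x_n, w_n); k2 = f(x_n + h/2, w_n + (h/2)·k1); w_{n+1} = w_n + h·k2.
x=0.000000, w=0.130000:
  k1 = f(0.000000, 0.130000) = 0.144300
  k2 = f(0.115000, 0.146595) = 0.162720
  w ← 0.130000 + 0.23·0.162720 = 0.167426
x=0.230000, w=0.167426:
  k1 = f(0.230000, 0.167426) = 0.185842
  k2 = f(0.345000, 0.188797) = 0.209565
  w ← 0.167426 + 0.23·0.209565 = 0.215626
x=0.460000, w=0.215626:
  k1 = f(0.460000, 0.215626) = 0.239344
  k2 = f(0.575000, 0.243150) = 0.269897
  w ← 0.215626 + 0.23·0.269897 = 0.277702
w(0.69) ≈ 0.2777

0.2777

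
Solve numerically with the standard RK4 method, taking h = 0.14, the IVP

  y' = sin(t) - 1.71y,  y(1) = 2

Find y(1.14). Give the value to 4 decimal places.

RK4: k1 = f(t_n, y_n); k2 = f(t_n + h/2, y_n + (h/2)·k1); k3 = f(t_n + h/2, y_n + (h/2)·k2); k4 = f(t_n + h, y_n + h·k3); y_{n+1} = y_n + (h/6)·(k1 + 2k2 + 2k3 + k4).
t=1.000000, y=2.000000:
  k1 = f(1.000000, 2.000000) = -2.578529
  k2 = f(1.070000, 1.819503) = -2.234150
  k3 = f(1.070000, 1.843610) = -2.275372
  k4 = f(1.140000, 1.681448) = -1.966642
  y ← 2.000000 + (0.14/6)·(k1 + 2k2 + 2k3 + k4) = 1.683502
y(1.14) ≈ 1.6835

1.6835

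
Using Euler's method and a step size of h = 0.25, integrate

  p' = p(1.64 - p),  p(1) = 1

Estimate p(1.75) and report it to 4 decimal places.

1.4099

Euler: p_{n+1} = p_n + h·f(x_n, p_n).
x=1.000000, p=1.000000: f=0.640000 → p ← 1.000000 + 0.25·0.640000 = 1.160000
x=1.250000, p=1.160000: f=0.556800 → p ← 1.160000 + 0.25·0.556800 = 1.299200
x=1.500000, p=1.299200: f=0.442767 → p ← 1.299200 + 0.25·0.442767 = 1.409892
p(1.75) ≈ 1.4099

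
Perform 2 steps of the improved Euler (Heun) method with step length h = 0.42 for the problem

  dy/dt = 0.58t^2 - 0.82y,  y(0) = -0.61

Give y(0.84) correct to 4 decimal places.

Heun: k1 = f(t_n, y_n); k2 = f(t_n + h, y_n + h·k1); y_{n+1} = y_n + (h/2)·(k1 + k2).
t=0.000000, y=-0.610000:
  k1 = f(0.000000, -0.610000) = 0.500200
  k2 = f(0.420000, -0.399916) = 0.430243
  y ← -0.610000 + (0.42/2)·(0.500200 + 0.430243) = -0.414607
t=0.420000, y=-0.414607:
  k1 = f(0.420000, -0.414607) = 0.442290
  k2 = f(0.840000, -0.228845) = 0.596901
  y ← -0.414607 + (0.42/2)·(0.442290 + 0.596901) = -0.196377
y(0.84) ≈ -0.1964

-0.1964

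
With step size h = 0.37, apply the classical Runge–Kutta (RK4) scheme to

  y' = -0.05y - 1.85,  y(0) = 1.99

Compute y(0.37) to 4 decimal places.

1.2753

RK4: k1 = f(x_n, y_n); k2 = f(x_n + h/2, y_n + (h/2)·k1); k3 = f(x_n + h/2, y_n + (h/2)·k2); k4 = f(x_n + h, y_n + h·k3); y_{n+1} = y_n + (h/6)·(k1 + 2k2 + 2k3 + k4).
x=0.000000, y=1.990000:
  k1 = f(0.000000, 1.990000) = -1.949500
  k2 = f(0.185000, 1.629342) = -1.931467
  k3 = f(0.185000, 1.632679) = -1.931634
  k4 = f(0.370000, 1.275295) = -1.913765
  y ← 1.990000 + (0.37/6)·(k1 + 2k2 + 2k3 + k4) = 1.275316
y(0.37) ≈ 1.2753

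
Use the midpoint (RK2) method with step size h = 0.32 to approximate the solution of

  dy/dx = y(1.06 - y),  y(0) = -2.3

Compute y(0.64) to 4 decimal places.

-114.6718

Midpoint: k1 = f(x_n, y_n); k2 = f(x_n + h/2, y_n + (h/2)·k1); y_{n+1} = y_n + h·k2.
x=0.000000, y=-2.300000:
  k1 = f(0.000000, -2.300000) = -7.728000
  k2 = f(0.160000, -3.536480) = -16.255360
  y ← -2.300000 + 0.32·(-16.255360) = -7.501715
x=0.320000, y=-7.501715:
  k1 = f(0.320000, -7.501715) = -64.227547
  k2 = f(0.480000, -17.778123) = -334.906452
  y ← -7.501715 + 0.32·(-334.906452) = -114.671780
y(0.64) ≈ -114.6718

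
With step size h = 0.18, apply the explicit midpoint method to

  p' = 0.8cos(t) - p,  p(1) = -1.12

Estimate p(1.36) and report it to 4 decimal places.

Midpoint: k1 = f(t_n, p_n); k2 = f(t_n + h/2, p_n + (h/2)·k1); p_{n+1} = p_n + h·k2.
t=1.000000, p=-1.120000:
  k1 = f(1.000000, -1.120000) = 1.552242
  k2 = f(1.090000, -0.980298) = 1.350287
  p ← -1.120000 + 0.18·1.350287 = -0.876948
t=1.180000, p=-0.876948:
  k1 = f(1.180000, -0.876948) = 1.181688
  k2 = f(1.270000, -0.770596) = 1.007621
  p ← -0.876948 + 0.18·1.007621 = -0.695577
p(1.36) ≈ -0.6956

-0.6956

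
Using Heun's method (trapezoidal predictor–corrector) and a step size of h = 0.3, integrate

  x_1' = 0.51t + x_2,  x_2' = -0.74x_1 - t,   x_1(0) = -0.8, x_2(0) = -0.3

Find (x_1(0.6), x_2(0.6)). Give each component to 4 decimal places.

Heun on (x_1,x_2): k1 = f(t_n, state_n); k2 = f(t_n + h, state_n + h·k1); state_{n+1} = state_n + (h/2)·(k1 + k2).
0.000000: (-0.800000, -0.300000)
  k1 = (-0.300000, 0.592000)
  predictor → (-0.890000, -0.122400)
  k2 = (0.030600, 0.358600)
  → (-0.840410, -0.157410)
0.300000: (-0.840410, -0.157410)
  k1 = (-0.004410, 0.321903)
  predictor → (-0.841733, -0.060839)
  k2 = (0.245161, 0.022882)
  → (-0.804297, -0.105692)
(x_1(0.6), x_2(0.6)) ≈ (-0.8043, -0.1057)

-0.8043, -0.1057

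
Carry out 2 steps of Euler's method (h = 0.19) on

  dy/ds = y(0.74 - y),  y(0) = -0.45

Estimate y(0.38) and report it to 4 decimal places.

Euler: y_{n+1} = y_n + h·f(s_n, y_n).
s=0.000000, y=-0.450000: f=-0.535500 → y ← -0.450000 + 0.19·(-0.535500) = -0.551745
s=0.190000, y=-0.551745: f=-0.712714 → y ← -0.551745 + 0.19·(-0.712714) = -0.687161
y(0.38) ≈ -0.6872

-0.6872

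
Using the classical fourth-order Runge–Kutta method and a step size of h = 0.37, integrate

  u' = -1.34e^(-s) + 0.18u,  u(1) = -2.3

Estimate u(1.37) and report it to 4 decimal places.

RK4: k1 = f(s_n, u_n); k2 = f(s_n + h/2, u_n + (h/2)·k1); k3 = f(s_n + h/2, u_n + (h/2)·k2); k4 = f(s_n + h, u_n + h·k3); u_{n+1} = u_n + (h/6)·(k1 + 2k2 + 2k3 + k4).
s=1.000000, u=-2.300000:
  k1 = f(1.000000, -2.300000) = -0.906958
  k2 = f(1.185000, -2.467787) = -0.853902
  k3 = f(1.185000, -2.457972) = -0.852135
  k4 = f(1.370000, -2.615290) = -0.811256
  u ← -2.300000 + (0.37/6)·(k1 + 2k2 + 2k3 + k4) = -2.616368
u(1.37) ≈ -2.6164

-2.6164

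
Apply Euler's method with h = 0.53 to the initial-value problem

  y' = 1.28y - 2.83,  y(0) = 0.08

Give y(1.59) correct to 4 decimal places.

-7.8643

Euler: y_{n+1} = y_n + h·f(t_n, y_n).
t=0.000000, y=0.080000: f=-2.727600 → y ← 0.080000 + 0.53·(-2.727600) = -1.365628
t=0.530000, y=-1.365628: f=-4.578004 → y ← -1.365628 + 0.53·(-4.578004) = -3.791970
t=1.060000, y=-3.791970: f=-7.683722 → y ← -3.791970 + 0.53·(-7.683722) = -7.864343
y(1.59) ≈ -7.8643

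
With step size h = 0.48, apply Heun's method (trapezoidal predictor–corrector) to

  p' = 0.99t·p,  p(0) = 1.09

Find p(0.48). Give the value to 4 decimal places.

Heun: k1 = f(t_n, p_n); k2 = f(t_n + h, p_n + h·k1); p_{n+1} = p_n + (h/2)·(k1 + k2).
t=0.000000, p=1.090000:
  k1 = f(0.000000, 1.090000) = 0.000000
  k2 = f(0.480000, 1.090000) = 0.517968
  p ← 1.090000 + (0.48/2)·(0.000000 + 0.517968) = 1.214312
p(0.48) ≈ 1.2143

1.2143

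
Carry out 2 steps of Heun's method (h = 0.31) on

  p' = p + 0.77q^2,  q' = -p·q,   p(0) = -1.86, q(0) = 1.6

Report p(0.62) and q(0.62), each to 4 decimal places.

1.2111, 3.3331

Heun on (p,q): k1 = f(s_n, state_n); k2 = f(s_n + h, state_n + h·k1); state_{n+1} = state_n + (h/2)·(k1 + k2).
0.000000: (-1.860000, 1.600000)
  k1 = (0.111200, 2.976000)
  predictor → (-1.825528, 2.522560)
  k2 = (3.074220, 4.605004)
  → (-1.366260, 2.775056)
0.310000: (-1.366260, 2.775056)
  k1 = (4.563459, 3.791447)
  predictor → (0.048412, 3.950404)
  k2 = (12.064797, -0.191248)
  → (1.211120, 3.333086)
(p(0.62), q(0.62)) ≈ (1.2111, 3.3331)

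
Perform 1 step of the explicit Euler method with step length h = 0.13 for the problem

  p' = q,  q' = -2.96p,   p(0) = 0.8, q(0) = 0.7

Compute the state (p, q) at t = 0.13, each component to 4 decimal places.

Euler on (p,q): p_{n+1} = p_n + h·p', q_{n+1} = q_n + h·q'.
0.000000: (0.800000, 0.700000); f=(0.700000, -2.368000) → (0.891000, 0.392160)
(p(0.13), q(0.13)) ≈ (0.8910, 0.3922)

0.8910, 0.3922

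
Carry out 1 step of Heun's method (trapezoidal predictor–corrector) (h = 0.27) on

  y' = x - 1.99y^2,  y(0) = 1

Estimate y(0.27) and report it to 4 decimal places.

Heun: k1 = f(x_n, y_n); k2 = f(x_n + h, y_n + h·k1); y_{n+1} = y_n + (h/2)·(k1 + k2).
x=0.000000, y=1.000000:
  k1 = f(0.000000, 1.000000) = -1.990000
  k2 = f(0.270000, 0.462700) = -0.156042
  y ← 1.000000 + (0.27/2)·(-1.990000 + (-0.156042)) = 0.710284
y(0.27) ≈ 0.7103

0.7103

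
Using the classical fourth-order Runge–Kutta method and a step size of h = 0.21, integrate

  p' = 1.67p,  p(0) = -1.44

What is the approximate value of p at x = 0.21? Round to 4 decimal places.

-2.0448

RK4: k1 = f(x_n, p_n); k2 = f(x_n + h/2, p_n + (h/2)·k1); k3 = f(x_n + h/2, p_n + (h/2)·k2); k4 = f(x_n + h, p_n + h·k3); p_{n+1} = p_n + (h/6)·(k1 + 2k2 + 2k3 + k4).
x=0.000000, p=-1.440000:
  k1 = f(0.000000, -1.440000) = -2.404800
  k2 = f(0.105000, -1.692504) = -2.826482
  k3 = f(0.105000, -1.736781) = -2.900424
  k4 = f(0.210000, -2.049089) = -3.421979
  p ← -1.440000 + (0.21/6)·(k1 + 2k2 + 2k3 + k4) = -2.044821
p(0.21) ≈ -2.0448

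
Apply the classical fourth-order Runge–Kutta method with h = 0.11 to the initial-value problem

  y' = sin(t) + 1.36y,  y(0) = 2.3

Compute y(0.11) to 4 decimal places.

RK4: k1 = f(t_n, y_n); k2 = f(t_n + h/2, y_n + (h/2)·k1); k3 = f(t_n + h/2, y_n + (h/2)·k2); k4 = f(t_n + h, y_n + h·k3); y_{n+1} = y_n + (h/6)·(k1 + 2k2 + 2k3 + k4).
t=0.000000, y=2.300000:
  k1 = f(0.000000, 2.300000) = 3.128000
  k2 = f(0.055000, 2.472040) = 3.416947
  k3 = f(0.055000, 2.487932) = 3.438560
  k4 = f(0.110000, 2.678242) = 3.752187
  y ← 2.300000 + (0.11/6)·(k1 + 2k2 + 2k3 + k4) = 2.677505
y(0.11) ≈ 2.6775

2.6775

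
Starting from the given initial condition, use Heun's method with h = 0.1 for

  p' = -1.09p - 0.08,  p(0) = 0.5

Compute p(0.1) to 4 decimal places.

Heun: k1 = f(s_n, p_n); k2 = f(s_n + h, p_n + h·k1); p_{n+1} = p_n + (h/2)·(k1 + k2).
s=0.000000, p=0.500000:
  k1 = f(0.000000, 0.500000) = -0.625000
  k2 = f(0.100000, 0.437500) = -0.556875
  p ← 0.500000 + (0.1/2)·(-0.625000 + (-0.556875)) = 0.440906
p(0.1) ≈ 0.4409

0.4409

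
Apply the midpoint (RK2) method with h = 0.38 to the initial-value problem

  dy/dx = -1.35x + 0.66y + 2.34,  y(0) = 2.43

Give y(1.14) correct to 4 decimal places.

7.9494

Midpoint: k1 = f(x_n, y_n); k2 = f(x_n + h/2, y_n + (h/2)·k1); y_{n+1} = y_n + h·k2.
x=0.000000, y=2.430000:
  k1 = f(0.000000, 2.430000) = 3.943800
  k2 = f(0.190000, 3.179322) = 4.181853
  y ← 2.430000 + 0.38·4.181853 = 4.019104
x=0.380000, y=4.019104:
  k1 = f(0.380000, 4.019104) = 4.479609
  k2 = f(0.570000, 4.870230) = 4.784852
  y ← 4.019104 + 0.38·4.784852 = 5.837348
x=0.760000, y=5.837348:
  k1 = f(0.760000, 5.837348) = 5.166649
  k2 = f(0.950000, 6.819011) = 5.558047
  y ← 5.837348 + 0.38·5.558047 = 7.949405
y(1.14) ≈ 7.9494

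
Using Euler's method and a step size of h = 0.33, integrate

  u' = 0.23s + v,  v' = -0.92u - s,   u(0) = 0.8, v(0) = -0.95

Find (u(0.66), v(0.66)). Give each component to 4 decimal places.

0.1179, -1.4495

Euler on (u,v): u_{n+1} = u_n + h·u', v_{n+1} = v_n + h·v'.
0.000000: (0.800000, -0.950000); f=(-0.950000, -0.736000) → (0.486500, -1.192880)
0.330000: (0.486500, -1.192880); f=(-1.116980, -0.777580) → (0.117897, -1.449481)
(u(0.66), v(0.66)) ≈ (0.1179, -1.4495)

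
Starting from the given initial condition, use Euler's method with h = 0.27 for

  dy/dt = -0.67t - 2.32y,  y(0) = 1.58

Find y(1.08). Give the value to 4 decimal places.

Euler: y_{n+1} = y_n + h·f(t_n, y_n).
t=0.000000, y=1.580000: f=-3.665600 → y ← 1.580000 + 0.27·(-3.665600) = 0.590288
t=0.270000, y=0.590288: f=-1.550368 → y ← 0.590288 + 0.27·(-1.550368) = 0.171689
t=0.540000, y=0.171689: f=-0.760118 → y ← 0.171689 + 0.27·(-0.760118) = -0.033543
t=0.810000, y=-0.033543: f=-0.464880 → y ← -0.033543 + 0.27·(-0.464880) = -0.159061
y(1.08) ≈ -0.1591

-0.1591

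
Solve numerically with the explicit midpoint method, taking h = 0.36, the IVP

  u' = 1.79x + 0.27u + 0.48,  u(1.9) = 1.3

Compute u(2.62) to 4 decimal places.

Midpoint: k1 = f(x_n, u_n); k2 = f(x_n + h/2, u_n + (h/2)·k1); u_{n+1} = u_n + h·k2.
x=1.900000, u=1.300000:
  k1 = f(1.900000, 1.300000) = 4.232000
  k2 = f(2.080000, 2.061760) = 4.759875
  u ← 1.300000 + 0.36·4.759875 = 3.013555
x=2.260000, u=3.013555:
  k1 = f(2.260000, 3.013555) = 5.339060
  k2 = f(2.440000, 3.974586) = 5.920738
  u ← 3.013555 + 0.36·5.920738 = 5.145021
u(2.62) ≈ 5.1450

5.1450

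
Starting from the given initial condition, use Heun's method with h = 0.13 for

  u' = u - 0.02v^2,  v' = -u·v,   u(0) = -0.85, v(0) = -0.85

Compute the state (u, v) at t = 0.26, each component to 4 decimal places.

Heun on (u,v): k1 = f(t_n, state_n); k2 = f(t_n + h, state_n + h·k1); state_{n+1} = state_n + (h/2)·(k1 + k2).
0.000000: (-0.850000, -0.850000)
  k1 = (-0.864450, -0.722500)
  predictor → (-0.962379, -0.943925)
  k2 = (-0.980198, -0.908413)
  → (-0.969902, -0.956009)
0.130000: (-0.969902, -0.956009)
  k1 = (-0.988181, -0.927236)
  predictor → (-1.098366, -1.076550)
  k2 = (-1.121545, -1.182446)
  → (-1.107034, -1.093139)
(u(0.26), v(0.26)) ≈ (-1.1070, -1.0931)

-1.1070, -1.0931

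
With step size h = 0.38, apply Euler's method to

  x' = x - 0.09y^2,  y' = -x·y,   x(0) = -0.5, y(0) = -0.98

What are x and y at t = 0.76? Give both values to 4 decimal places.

-1.0440, -1.4865

Euler on (x,y): x_{n+1} = x_n + h·x', y_{n+1} = y_n + h·y'.
0.000000: (-0.500000, -0.980000); f=(-0.586436, -0.490000) → (-0.722846, -1.166200)
0.380000: (-0.722846, -1.166200); f=(-0.845248, -0.842983) → (-1.044040, -1.486533)
(x(0.76), y(0.76)) ≈ (-1.0440, -1.4865)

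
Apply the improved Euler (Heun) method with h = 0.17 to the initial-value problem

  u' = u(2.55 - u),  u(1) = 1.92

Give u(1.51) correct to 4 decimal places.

2.3343

Heun: k1 = f(t_n, u_n); k2 = f(t_n + h, u_n + h·k1); u_{n+1} = u_n + (h/2)·(k1 + k2).
t=1.000000, u=1.920000:
  k1 = f(1.000000, 1.920000) = 1.209600
  k2 = f(1.170000, 2.125632) = 0.902050
  u ← 1.920000 + (0.17/2)·(1.209600 + 0.902050) = 2.099490
t=1.170000, u=2.099490:
  k1 = f(1.170000, 2.099490) = 0.945841
  k2 = f(1.340000, 2.260283) = 0.654842
  u ← 2.099490 + (0.17/2)·(0.945841 + 0.654842) = 2.235548
t=1.340000, u=2.235548:
  k1 = f(1.340000, 2.235548) = 0.702972
  k2 = f(1.510000, 2.355054) = 0.459109
  u ← 2.235548 + (0.17/2)·(0.702972 + 0.459109) = 2.334325
u(1.51) ≈ 2.3343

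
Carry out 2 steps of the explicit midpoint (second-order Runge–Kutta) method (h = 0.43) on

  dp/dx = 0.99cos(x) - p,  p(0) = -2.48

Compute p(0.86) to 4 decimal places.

-0.6165

Midpoint: k1 = f(x_n, p_n); k2 = f(x_n + h/2, p_n + (h/2)·k1); p_{n+1} = p_n + h·k2.
x=0.000000, p=-2.480000:
  k1 = f(0.000000, -2.480000) = 3.470000
  k2 = f(0.215000, -1.733950) = 2.701157
  p ← -2.480000 + 0.43·2.701157 = -1.318503
x=0.430000, p=-1.318503:
  k1 = f(0.430000, -1.318503) = 2.218379
  k2 = f(0.645000, -0.841551) = 1.632660
  p ← -1.318503 + 0.43·1.632660 = -0.616459
p(0.86) ≈ -0.6165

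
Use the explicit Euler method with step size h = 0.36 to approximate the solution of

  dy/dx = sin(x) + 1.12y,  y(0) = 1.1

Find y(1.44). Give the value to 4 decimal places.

Euler: y_{n+1} = y_n + h·f(x_n, y_n).
x=0.000000, y=1.100000: f=1.232000 → y ← 1.100000 + 0.36·1.232000 = 1.543520
x=0.360000, y=1.543520: f=2.081017 → y ← 1.543520 + 0.36·2.081017 = 2.292686
x=0.720000, y=2.292686: f=3.227193 → y ← 2.292686 + 0.36·3.227193 = 3.454475
x=1.080000, y=3.454475: f=4.750970 → y ← 3.454475 + 0.36·4.750970 = 5.164825
y(1.44) ≈ 5.1648

5.1648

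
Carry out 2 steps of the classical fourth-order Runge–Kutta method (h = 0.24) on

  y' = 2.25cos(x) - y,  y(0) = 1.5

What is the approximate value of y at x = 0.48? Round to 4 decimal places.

RK4: k1 = f(x_n, y_n); k2 = f(x_n + h/2, y_n + (h/2)·k1); k3 = f(x_n + h/2, y_n + (h/2)·k2); k4 = f(x_n + h, y_n + h·k3); y_{n+1} = y_n + (h/6)·(k1 + 2k2 + 2k3 + k4).
x=0.000000, y=1.500000:
  k1 = f(0.000000, 1.500000) = 0.750000
  k2 = f(0.120000, 1.590000) = 0.643819
  k3 = f(0.120000, 1.577258) = 0.656561
  k4 = f(0.240000, 1.657575) = 0.527936
  y ← 1.500000 + (0.24/6)·(k1 + 2k2 + 2k3 + k4) = 1.655148
x=0.240000, y=1.655148:
  k1 = f(0.240000, 1.655148) = 0.530363
  k2 = f(0.360000, 1.718791) = 0.386976
  k3 = f(0.360000, 1.701585) = 0.404183
  k4 = f(0.480000, 1.752152) = 0.243587
  y ← 1.655148 + (0.24/6)·(k1 + 2k2 + 2k3 + k4) = 1.749399
y(0.48) ≈ 1.7494

1.7494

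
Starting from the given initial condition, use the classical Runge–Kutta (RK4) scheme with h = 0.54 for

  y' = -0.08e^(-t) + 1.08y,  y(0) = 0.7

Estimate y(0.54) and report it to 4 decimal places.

RK4: k1 = f(t_n, y_n); k2 = f(t_n + h/2, y_n + (h/2)·k1); k3 = f(t_n + h/2, y_n + (h/2)·k2); k4 = f(t_n + h, y_n + h·k3); y_{n+1} = y_n + (h/6)·(k1 + 2k2 + 2k3 + k4).
t=0.000000, y=0.700000:
  k1 = f(0.000000, 0.700000) = 0.676000
  k2 = f(0.270000, 0.882520) = 0.892051
  k3 = f(0.270000, 0.940854) = 0.955052
  k4 = f(0.540000, 1.215728) = 1.266366
  y ← 0.700000 + (0.54/6)·(k1 + 2k2 + 2k3 + k4) = 1.207292
y(0.54) ≈ 1.2073

1.2073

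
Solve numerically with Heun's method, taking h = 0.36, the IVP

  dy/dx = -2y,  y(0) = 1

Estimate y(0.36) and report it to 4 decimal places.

Heun: k1 = f(x_n, y_n); k2 = f(x_n + h, y_n + h·k1); y_{n+1} = y_n + (h/2)·(k1 + k2).
x=0.000000, y=1.000000:
  k1 = f(0.000000, 1.000000) = -2.000000
  k2 = f(0.360000, 0.280000) = -0.560000
  y ← 1.000000 + (0.36/2)·(-2.000000 + (-0.560000)) = 0.539200
y(0.36) ≈ 0.5392

0.5392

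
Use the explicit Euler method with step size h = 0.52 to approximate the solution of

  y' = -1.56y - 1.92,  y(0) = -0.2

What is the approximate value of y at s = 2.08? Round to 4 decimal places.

Euler: y_{n+1} = y_n + h·f(s_n, y_n).
s=0.000000, y=-0.200000: f=-1.608000 → y ← -0.200000 + 0.52·(-1.608000) = -1.036160
s=0.520000, y=-1.036160: f=-0.303590 → y ← -1.036160 + 0.52·(-0.303590) = -1.194027
s=1.040000, y=-1.194027: f=-0.057318 → y ← -1.194027 + 0.52·(-0.057318) = -1.223832
s=1.560000, y=-1.223832: f=-0.010822 → y ← -1.223832 + 0.52·(-0.010822) = -1.229460
y(2.08) ≈ -1.2295

-1.2295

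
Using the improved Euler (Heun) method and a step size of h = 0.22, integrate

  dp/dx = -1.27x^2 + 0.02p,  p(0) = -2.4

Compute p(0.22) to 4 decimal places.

Heun: k1 = f(x_n, p_n); k2 = f(x_n + h, p_n + h·k1); p_{n+1} = p_n + (h/2)·(k1 + k2).
x=0.000000, p=-2.400000:
  k1 = f(0.000000, -2.400000) = -0.048000
  k2 = f(0.220000, -2.410560) = -0.109679
  p ← -2.400000 + (0.22/2)·(-0.048000 + (-0.109679)) = -2.417345
p(0.22) ≈ -2.4173

-2.4173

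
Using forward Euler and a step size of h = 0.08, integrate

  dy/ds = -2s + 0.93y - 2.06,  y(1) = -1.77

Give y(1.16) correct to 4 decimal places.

Euler: y_{n+1} = y_n + h·f(s_n, y_n).
s=1.000000, y=-1.770000: f=-5.706100 → y ← -1.770000 + 0.08·(-5.706100) = -2.226488
s=1.080000, y=-2.226488: f=-6.290634 → y ← -2.226488 + 0.08·(-6.290634) = -2.729739
y(1.16) ≈ -2.7297

-2.7297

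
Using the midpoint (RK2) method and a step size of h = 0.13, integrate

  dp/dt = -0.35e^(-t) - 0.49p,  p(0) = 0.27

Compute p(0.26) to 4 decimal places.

Midpoint: k1 = f(t_n, p_n); k2 = f(t_n + h/2, p_n + (h/2)·k1); p_{n+1} = p_n + h·k2.
t=0.000000, p=0.270000:
  k1 = f(0.000000, 0.270000) = -0.482300
  k2 = f(0.065000, 0.238651) = -0.444912
  p ← 0.270000 + 0.13·(-0.444912) = 0.212161
t=0.130000, p=0.212161:
  k1 = f(0.130000, 0.212161) = -0.411292
  k2 = f(0.195000, 0.185427) = -0.378852
  p ← 0.212161 + 0.13·(-0.378852) = 0.162911
p(0.26) ≈ 0.1629

0.1629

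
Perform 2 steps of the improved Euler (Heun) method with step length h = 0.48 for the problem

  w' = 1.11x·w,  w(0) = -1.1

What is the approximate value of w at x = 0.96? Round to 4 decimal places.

-1.7977

Heun: k1 = f(x_n, w_n); k2 = f(x_n + h, w_n + h·k1); w_{n+1} = w_n + (h/2)·(k1 + k2).
x=0.000000, w=-1.100000:
  k1 = f(0.000000, -1.100000) = 0.000000
  k2 = f(0.480000, -1.100000) = -0.586080
  w ← -1.100000 + (0.48/2)·(0.000000 + (-0.586080)) = -1.240659
x=0.480000, w=-1.240659:
  k1 = f(0.480000, -1.240659) = -0.661023
  k2 = f(0.960000, -1.557950) = -1.660152
  w ← -1.240659 + (0.48/2)·(-0.661023 + (-1.660152)) = -1.797741
w(0.96) ≈ -1.7977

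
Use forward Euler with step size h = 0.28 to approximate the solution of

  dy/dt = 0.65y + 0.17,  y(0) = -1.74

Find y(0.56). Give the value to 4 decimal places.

-2.3271

Euler: y_{n+1} = y_n + h·f(t_n, y_n).
t=0.000000, y=-1.740000: f=-0.961000 → y ← -1.740000 + 0.28·(-0.961000) = -2.009080
t=0.280000, y=-2.009080: f=-1.135902 → y ← -2.009080 + 0.28·(-1.135902) = -2.327133
y(0.56) ≈ -2.3271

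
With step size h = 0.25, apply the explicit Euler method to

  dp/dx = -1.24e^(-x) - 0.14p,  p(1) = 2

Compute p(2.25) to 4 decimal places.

1.3366

Euler: p_{n+1} = p_n + h·f(x_n, p_n).
x=1.000000, p=2.000000: f=-0.736171 → p ← 2.000000 + 0.25·(-0.736171) = 1.815957
x=1.250000, p=1.815957: f=-0.609500 → p ← 1.815957 + 0.25·(-0.609500) = 1.663582
x=1.500000, p=1.663582: f=-0.509583 → p ← 1.663582 + 0.25·(-0.509583) = 1.536187
x=1.750000, p=1.536187: f=-0.430546 → p ← 1.536187 + 0.25·(-0.430546) = 1.428550
x=2.000000, p=1.428550: f=-0.367813 → p ← 1.428550 + 0.25·(-0.367813) = 1.336597
p(2.25) ≈ 1.3366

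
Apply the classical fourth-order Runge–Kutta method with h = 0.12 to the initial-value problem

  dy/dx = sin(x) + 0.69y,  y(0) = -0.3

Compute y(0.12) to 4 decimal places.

-0.3185

RK4: k1 = f(x_n, y_n); k2 = f(x_n + h/2, y_n + (h/2)·k1); k3 = f(x_n + h/2, y_n + (h/2)·k2); k4 = f(x_n + h, y_n + h·k3); y_{n+1} = y_n + (h/6)·(k1 + 2k2 + 2k3 + k4).
x=0.000000, y=-0.300000:
  k1 = f(0.000000, -0.300000) = -0.207000
  k2 = f(0.060000, -0.312420) = -0.155606
  k3 = f(0.060000, -0.309336) = -0.153478
  k4 = f(0.120000, -0.318417) = -0.099996
  y ← -0.300000 + (0.12/6)·(k1 + 2k2 + 2k3 + k4) = -0.318503
y(0.12) ≈ -0.3185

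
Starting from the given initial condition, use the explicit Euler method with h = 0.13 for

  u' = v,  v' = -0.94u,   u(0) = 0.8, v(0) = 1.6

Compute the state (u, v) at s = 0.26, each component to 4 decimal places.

Euler on (u,v): u_{n+1} = u_n + h·u', v_{n+1} = v_n + h·v'.
0.000000: (0.800000, 1.600000); f=(1.600000, -0.752000) → (1.008000, 1.502240)
0.130000: (1.008000, 1.502240); f=(1.502240, -0.947520) → (1.203291, 1.379062)
(u(0.26), v(0.26)) ≈ (1.2033, 1.3791)

1.2033, 1.3791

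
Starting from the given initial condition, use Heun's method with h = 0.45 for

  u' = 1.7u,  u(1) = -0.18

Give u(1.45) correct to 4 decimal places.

-0.3704

Heun: k1 = f(t_n, u_n); k2 = f(t_n + h, u_n + h·k1); u_{n+1} = u_n + (h/2)·(k1 + k2).
t=1.000000, u=-0.180000:
  k1 = f(1.000000, -0.180000) = -0.306000
  k2 = f(1.450000, -0.317700) = -0.540090
  u ← -0.180000 + (0.45/2)·(-0.306000 + (-0.540090)) = -0.370370
u(1.45) ≈ -0.3704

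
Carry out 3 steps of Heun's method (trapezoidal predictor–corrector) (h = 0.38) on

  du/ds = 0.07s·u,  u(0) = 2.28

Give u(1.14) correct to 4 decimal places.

2.3860

Heun: k1 = f(s_n, u_n); k2 = f(s_n + h, u_n + h·k1); u_{n+1} = u_n + (h/2)·(k1 + k2).
s=0.000000, u=2.280000:
  k1 = f(0.000000, 2.280000) = 0.000000
  k2 = f(0.380000, 2.280000) = 0.060648
  u ← 2.280000 + (0.38/2)·(0.000000 + 0.060648) = 2.291523
s=0.380000, u=2.291523:
  k1 = f(0.380000, 2.291523) = 0.060955
  k2 = f(0.760000, 2.314686) = 0.123141
  u ← 2.291523 + (0.38/2)·(0.060955 + 0.123141) = 2.326501
s=0.760000, u=2.326501:
  k1 = f(0.760000, 2.326501) = 0.123770
  k2 = f(1.140000, 2.373534) = 0.189408
  u ← 2.326501 + (0.38/2)·(0.123770 + 0.189408) = 2.386005
u(1.14) ≈ 2.3860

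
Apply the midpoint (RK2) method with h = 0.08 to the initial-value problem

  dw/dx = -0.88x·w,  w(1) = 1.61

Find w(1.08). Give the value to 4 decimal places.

1.4963

Midpoint: k1 = f(x_n, w_n); k2 = f(x_n + h/2, w_n + (h/2)·k1); w_{n+1} = w_n + h·k2.
x=1.000000, w=1.610000:
  k1 = f(1.000000, 1.610000) = -1.416800
  k2 = f(1.040000, 1.553328) = -1.421606
  w ← 1.610000 + 0.08·(-1.421606) = 1.496272
w(1.08) ≈ 1.4963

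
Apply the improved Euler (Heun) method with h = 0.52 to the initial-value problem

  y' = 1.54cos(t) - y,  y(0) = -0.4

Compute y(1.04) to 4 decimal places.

0.5501

Heun: k1 = f(t_n, y_n); k2 = f(t_n + h, y_n + h·k1); y_{n+1} = y_n + (h/2)·(k1 + k2).
t=0.000000, y=-0.400000:
  k1 = f(0.000000, -0.400000) = 1.940000
  k2 = f(0.520000, 0.608800) = 0.727642
  y ← -0.400000 + (0.52/2)·(1.940000 + 0.727642) = 0.293587
t=0.520000, y=0.293587:
  k1 = f(0.520000, 0.293587) = 1.042855
  k2 = f(1.040000, 0.835871) = -0.056292
  y ← 0.293587 + (0.52/2)·(1.042855 + (-0.056292)) = 0.550093
y(1.04) ≈ 0.5501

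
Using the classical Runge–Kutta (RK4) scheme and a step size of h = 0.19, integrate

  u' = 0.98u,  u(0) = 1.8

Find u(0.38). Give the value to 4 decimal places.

2.6122

RK4: k1 = f(x_n, u_n); k2 = f(x_n + h/2, u_n + (h/2)·k1); k3 = f(x_n + h/2, u_n + (h/2)·k2); k4 = f(x_n + h, u_n + h·k3); u_{n+1} = u_n + (h/6)·(k1 + 2k2 + 2k3 + k4).
x=0.000000, u=1.800000:
  k1 = f(0.000000, 1.800000) = 1.764000
  k2 = f(0.095000, 1.967580) = 1.928228
  k3 = f(0.095000, 1.983182) = 1.943518
  k4 = f(0.190000, 2.169268) = 2.125883
  u ← 1.800000 + (0.19/6)·(k1 + 2k2 + 2k3 + k4) = 2.168390
x=0.190000, u=2.168390:
  k1 = f(0.190000, 2.168390) = 2.125022
  k2 = f(0.285000, 2.370267) = 2.322862
  k3 = f(0.285000, 2.389062) = 2.341281
  k4 = f(0.380000, 2.613234) = 2.560969
  u ← 2.168390 + (0.19/6)·(k1 + 2k2 + 2k3 + k4) = 2.612176
u(0.38) ≈ 2.6122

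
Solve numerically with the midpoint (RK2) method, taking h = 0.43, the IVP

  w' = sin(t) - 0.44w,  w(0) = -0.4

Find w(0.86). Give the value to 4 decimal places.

0.0429

Midpoint: k1 = f(t_n, w_n); k2 = f(t_n + h/2, w_n + (h/2)·k1); w_{n+1} = w_n + h·k2.
t=0.000000, w=-0.400000:
  k1 = f(0.000000, -0.400000) = 0.176000
  k2 = f(0.215000, -0.362160) = 0.372698
  w ← -0.400000 + 0.43·0.372698 = -0.239740
t=0.430000, w=-0.239740:
  k1 = f(0.430000, -0.239740) = 0.522356
  k2 = f(0.645000, -0.127433) = 0.657269
  w ← -0.239740 + 0.43·0.657269 = 0.042886
w(0.86) ≈ 0.0429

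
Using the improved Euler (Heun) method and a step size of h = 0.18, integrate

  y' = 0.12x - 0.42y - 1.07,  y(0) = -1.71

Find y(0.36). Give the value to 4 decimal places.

Heun: k1 = f(x_n, y_n); k2 = f(x_n + h, y_n + h·k1); y_{n+1} = y_n + (h/2)·(k1 + k2).
x=0.000000, y=-1.710000:
  k1 = f(0.000000, -1.710000) = -0.351800
  k2 = f(0.180000, -1.773324) = -0.303604
  y ← -1.710000 + (0.18/2)·(-0.351800 + (-0.303604)) = -1.768986
x=0.180000, y=-1.768986:
  k1 = f(0.180000, -1.768986) = -0.305426
  k2 = f(0.360000, -1.823963) = -0.260736
  y ← -1.768986 + (0.18/2)·(-0.305426 + (-0.260736)) = -1.819941
y(0.36) ≈ -1.8199

-1.8199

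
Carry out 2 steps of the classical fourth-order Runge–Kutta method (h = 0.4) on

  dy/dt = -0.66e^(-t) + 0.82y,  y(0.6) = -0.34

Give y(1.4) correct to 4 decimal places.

-0.9493

RK4: k1 = f(t_n, y_n); k2 = f(t_n + h/2, y_n + (h/2)·k1); k3 = f(t_n + h/2, y_n + (h/2)·k2); k4 = f(t_n + h, y_n + h·k3); y_{n+1} = y_n + (h/6)·(k1 + 2k2 + 2k3 + k4).
t=0.600000, y=-0.340000:
  k1 = f(0.600000, -0.340000) = -0.641016
  k2 = f(0.800000, -0.468203) = -0.680484
  k3 = f(0.800000, -0.476097) = -0.686956
  k4 = f(1.000000, -0.614783) = -0.746922
  y ← -0.340000 + (0.4/6)·(k1 + 2k2 + 2k3 + k4) = -0.614855
t=1.000000, y=-0.614855:
  k1 = f(1.000000, -0.614855) = -0.746981
  k2 = f(1.200000, -0.764251) = -0.825474
  k3 = f(1.200000, -0.779949) = -0.838347
  k4 = f(1.400000, -0.950193) = -0.941912
  y ← -0.614855 + (0.4/6)·(k1 + 2k2 + 2k3 + k4) = -0.949290
y(1.4) ≈ -0.9493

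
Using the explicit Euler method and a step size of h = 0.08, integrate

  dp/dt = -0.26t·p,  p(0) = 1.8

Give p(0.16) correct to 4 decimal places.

Euler: p_{n+1} = p_n + h·f(t_n, p_n).
t=0.000000, p=1.800000: f=0.000000 → p ← 1.800000 + 0.08·0.000000 = 1.800000
t=0.080000, p=1.800000: f=-0.037440 → p ← 1.800000 + 0.08·(-0.037440) = 1.797005
p(0.16) ≈ 1.7970

1.7970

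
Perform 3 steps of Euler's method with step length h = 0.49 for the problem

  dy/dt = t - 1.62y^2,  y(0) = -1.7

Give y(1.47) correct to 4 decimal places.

-229.8863

Euler: y_{n+1} = y_n + h·f(t_n, y_n).
t=0.000000, y=-1.700000: f=-4.681800 → y ← -1.700000 + 0.49·(-4.681800) = -3.994082
t=0.490000, y=-3.994082: f=-25.353359 → y ← -3.994082 + 0.49·(-25.353359) = -16.417228
t=0.980000, y=-16.417228: f=-435.651115 → y ← -16.417228 + 0.49·(-435.651115) = -229.886274
y(1.47) ≈ -229.8863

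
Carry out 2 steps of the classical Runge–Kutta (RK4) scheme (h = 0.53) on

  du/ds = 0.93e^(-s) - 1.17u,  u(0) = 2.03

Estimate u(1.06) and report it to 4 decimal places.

RK4: k1 = f(s_n, u_n); k2 = f(s_n + h/2, u_n + (h/2)·k1); k3 = f(s_n + h/2, u_n + (h/2)·k2); k4 = f(s_n + h, u_n + h·k3); u_{n+1} = u_n + (h/6)·(k1 + 2k2 + 2k3 + k4).
s=0.000000, u=2.030000:
  k1 = f(0.000000, 2.030000) = -1.445100
  k2 = f(0.265000, 1.647048) = -1.213545
  k3 = f(0.265000, 1.708411) = -1.285339
  k4 = f(0.530000, 1.348770) = -1.030659
  u ← 2.030000 + (0.53/6)·(k1 + 2k2 + 2k3 + k4) = 1.369838
s=0.530000, u=1.369838:
  k1 = f(0.530000, 1.369838) = -1.055308
  k2 = f(0.795000, 1.090182) = -0.855542
  k3 = f(0.795000, 1.143120) = -0.917480
  k4 = f(1.060000, 0.883574) = -0.711578
  u ← 1.369838 + (0.53/6)·(k1 + 2k2 + 2k3 + k4) = 0.900530
u(1.06) ≈ 0.9005

0.9005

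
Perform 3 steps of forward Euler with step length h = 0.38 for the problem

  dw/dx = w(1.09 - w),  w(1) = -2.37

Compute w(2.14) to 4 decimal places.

-167.1603

Euler: w_{n+1} = w_n + h·f(x_n, w_n).
x=1.000000, w=-2.370000: f=-8.200200 → w ← -2.370000 + 0.38·(-8.200200) = -5.486076
x=1.380000, w=-5.486076: f=-36.076853 → w ← -5.486076 + 0.38·(-36.076853) = -19.195280
x=1.760000, w=-19.195280: f=-389.381631 → w ← -19.195280 + 0.38·(-389.381631) = -167.160300
w(2.14) ≈ -167.1603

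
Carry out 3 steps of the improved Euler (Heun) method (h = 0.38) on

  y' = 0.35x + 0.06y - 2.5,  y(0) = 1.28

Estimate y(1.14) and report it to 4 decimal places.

Heun: k1 = f(x_n, y_n); k2 = f(x_n + h, y_n + h·k1); y_{n+1} = y_n + (h/2)·(k1 + k2).
x=0.000000, y=1.280000:
  k1 = f(0.000000, 1.280000) = -2.423200
  k2 = f(0.380000, 0.359184) = -2.345449
  y ← 1.280000 + (0.38/2)·(-2.423200 + (-2.345449)) = 0.373957
x=0.380000, y=0.373957:
  k1 = f(0.380000, 0.373957) = -2.344563
  k2 = f(0.760000, -0.516977) = -2.265019
  y ← 0.373957 + (0.38/2)·(-2.344563 + (-2.265019)) = -0.501864
x=0.760000, y=-0.501864:
  k1 = f(0.760000, -0.501864) = -2.264112
  k2 = f(1.140000, -1.362226) = -2.182734
  y ← -0.501864 + (0.38/2)·(-2.264112 + (-2.182734)) = -1.346764
y(1.14) ≈ -1.3468

-1.3468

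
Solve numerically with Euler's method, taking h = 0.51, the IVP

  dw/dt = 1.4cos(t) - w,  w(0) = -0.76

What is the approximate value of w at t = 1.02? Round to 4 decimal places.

0.7905

Euler: w_{n+1} = w_n + h·f(t_n, w_n).
t=0.000000, w=-0.760000: f=2.160000 → w ← -0.760000 + 0.51·2.160000 = 0.341600
t=0.510000, w=0.341600: f=0.880242 → w ← 0.341600 + 0.51·0.880242 = 0.790524
w(1.02) ≈ 0.7905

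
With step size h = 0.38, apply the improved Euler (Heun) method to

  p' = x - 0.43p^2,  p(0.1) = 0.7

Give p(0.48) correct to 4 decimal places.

0.7348

Heun: k1 = f(x_n, p_n); k2 = f(x_n + h, p_n + h·k1); p_{n+1} = p_n + (h/2)·(k1 + k2).
x=0.100000, p=0.700000:
  k1 = f(0.100000, 0.700000) = -0.110700
  k2 = f(0.480000, 0.657934) = 0.293863
  p ← 0.700000 + (0.38/2)·(-0.110700 + 0.293863) = 0.734801
p(0.48) ≈ 0.7348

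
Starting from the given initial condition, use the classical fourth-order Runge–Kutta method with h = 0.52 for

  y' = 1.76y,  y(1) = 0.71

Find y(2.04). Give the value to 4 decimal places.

RK4: k1 = f(x_n, y_n); k2 = f(x_n + h/2, y_n + (h/2)·k1); k3 = f(x_n + h/2, y_n + (h/2)·k2); k4 = f(x_n + h, y_n + h·k3); y_{n+1} = y_n + (h/6)·(k1 + 2k2 + 2k3 + k4).
x=1.000000, y=0.710000:
  k1 = f(1.000000, 0.710000) = 1.249600
  k2 = f(1.260000, 1.034896) = 1.821417
  k3 = f(1.260000, 1.183568) = 2.083080
  k4 = f(1.520000, 1.793202) = 3.156035
  y ← 0.710000 + (0.52/6)·(k1 + 2k2 + 2k3 + k4) = 1.768601
x=1.520000, y=1.768601:
  k1 = f(1.520000, 1.768601) = 3.112738
  k2 = f(1.780000, 2.577913) = 4.537127
  k3 = f(1.780000, 2.948254) = 5.188928
  k4 = f(2.040000, 4.466844) = 7.861645
  y ← 1.768601 + (0.52/6)·(k1 + 2k2 + 2k3 + k4) = 4.405564
y(2.04) ≈ 4.4056

4.4056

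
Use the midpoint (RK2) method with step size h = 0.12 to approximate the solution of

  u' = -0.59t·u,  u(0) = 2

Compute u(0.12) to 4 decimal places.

Midpoint: k1 = f(t_n, u_n); k2 = f(t_n + h/2, u_n + (h/2)·k1); u_{n+1} = u_n + h·k2.
t=0.000000, u=2.000000:
  k1 = f(0.000000, 2.000000) = 0.000000
  k2 = f(0.060000, 2.000000) = -0.070800
  u ← 2.000000 + 0.12·(-0.070800) = 1.991504
u(0.12) ≈ 1.9915

1.9915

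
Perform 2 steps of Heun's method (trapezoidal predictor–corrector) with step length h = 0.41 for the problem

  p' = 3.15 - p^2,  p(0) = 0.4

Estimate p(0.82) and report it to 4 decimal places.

1.4149

Heun: k1 = f(x_n, p_n); k2 = f(x_n + h, p_n + h·k1); p_{n+1} = p_n + (h/2)·(k1 + k2).
x=0.000000, p=0.400000:
  k1 = f(0.000000, 0.400000) = 2.990000
  k2 = f(0.410000, 1.625900) = 0.506449
  p ← 0.400000 + (0.41/2)·(2.990000 + 0.506449) = 1.116772
x=0.410000, p=1.116772:
  k1 = f(0.410000, 1.116772) = 1.902820
  k2 = f(0.820000, 1.896928) = -0.448337
  p ← 1.116772 + (0.41/2)·(1.902820 + (-0.448337)) = 1.414941
p(0.82) ≈ 1.4149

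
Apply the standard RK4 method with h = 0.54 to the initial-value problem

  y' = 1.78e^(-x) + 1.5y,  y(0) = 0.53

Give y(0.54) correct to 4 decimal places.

2.3742

RK4: k1 = f(x_n, y_n); k2 = f(x_n + h/2, y_n + (h/2)·k1); k3 = f(x_n + h/2, y_n + (h/2)·k2); k4 = f(x_n + h, y_n + h·k3); y_{n+1} = y_n + (h/6)·(k1 + 2k2 + 2k3 + k4).
x=0.000000, y=0.530000:
  k1 = f(0.000000, 0.530000) = 2.575000
  k2 = f(0.270000, 1.225250) = 3.196690
  k3 = f(0.270000, 1.393106) = 3.448475
  k4 = f(0.540000, 2.392177) = 4.625557
  y ← 0.530000 + (0.54/6)·(k1 + 2k2 + 2k3 + k4) = 2.374180
y(0.54) ≈ 2.3742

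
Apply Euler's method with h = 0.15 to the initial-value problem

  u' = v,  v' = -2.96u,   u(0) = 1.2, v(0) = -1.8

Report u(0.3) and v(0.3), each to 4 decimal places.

Euler on (u,v): u_{n+1} = u_n + h·u', v_{n+1} = v_n + h·v'.
0.000000: (1.200000, -1.800000); f=(-1.800000, -3.552000) → (0.930000, -2.332800)
0.150000: (0.930000, -2.332800); f=(-2.332800, -2.752800) → (0.580080, -2.745720)
(u(0.3), v(0.3)) ≈ (0.5801, -2.7457)

0.5801, -2.7457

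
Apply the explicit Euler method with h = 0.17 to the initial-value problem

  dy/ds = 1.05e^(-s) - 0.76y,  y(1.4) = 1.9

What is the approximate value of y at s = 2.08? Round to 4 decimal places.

1.2035

Euler: y_{n+1} = y_n + h·f(s_n, y_n).
s=1.400000, y=1.900000: f=-1.185073 → y ← 1.900000 + 0.17·(-1.185073) = 1.698538
s=1.570000, y=1.698538: f=-1.072441 → y ← 1.698538 + 0.17·(-1.072441) = 1.516223
s=1.740000, y=1.516223: f=-0.968033 → y ← 1.516223 + 0.17·(-0.968033) = 1.351657
s=1.910000, y=1.351657: f=-0.871775 → y ← 1.351657 + 0.17·(-0.871775) = 1.203455
y(2.08) ≈ 1.2035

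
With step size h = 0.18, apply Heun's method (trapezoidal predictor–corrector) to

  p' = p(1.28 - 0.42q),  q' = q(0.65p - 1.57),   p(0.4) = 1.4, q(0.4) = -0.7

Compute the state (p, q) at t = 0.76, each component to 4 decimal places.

Heun on (p,q): k1 = f(t_n, state_n); k2 = f(t_n + h, state_n + h·k1); state_{n+1} = state_n + (h/2)·(k1 + k2).
0.400000: (1.400000, -0.700000)
  k1 = (2.203600, 0.462000)
  predictor → (1.796648, -0.616840)
  k2 = (2.765172, 0.248080)
  → (1.847189, -0.636093)
0.580000: (1.847189, -0.636093)
  k1 = (2.857896, 0.234926)
  predictor → (2.361611, -0.593806)
  k2 = (3.611844, 0.020755)
  → (2.429466, -0.613081)
(p(0.76), q(0.76)) ≈ (2.4295, -0.6131)

2.4295, -0.6131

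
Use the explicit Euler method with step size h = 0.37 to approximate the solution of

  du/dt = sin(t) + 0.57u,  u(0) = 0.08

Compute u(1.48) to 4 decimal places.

1.0017

Euler: u_{n+1} = u_n + h·f(t_n, u_n).
t=0.000000, u=0.080000: f=0.045600 → u ← 0.080000 + 0.37·0.045600 = 0.096872
t=0.370000, u=0.096872: f=0.416832 → u ← 0.096872 + 0.37·0.416832 = 0.251100
t=0.740000, u=0.251100: f=0.817415 → u ← 0.251100 + 0.37·0.817415 = 0.553544
t=1.110000, u=0.553544: f=1.211219 → u ← 0.553544 + 0.37·1.211219 = 1.001694
u(1.48) ≈ 1.0017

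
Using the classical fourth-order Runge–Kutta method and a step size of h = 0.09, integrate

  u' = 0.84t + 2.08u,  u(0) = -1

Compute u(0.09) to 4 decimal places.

-1.2022

RK4: k1 = f(t_n, u_n); k2 = f(t_n + h/2, u_n + (h/2)·k1); k3 = f(t_n + h/2, u_n + (h/2)·k2); k4 = f(t_n + h, u_n + h·k3); u_{n+1} = u_n + (h/6)·(k1 + 2k2 + 2k3 + k4).
t=0.000000, u=-1.000000:
  k1 = f(0.000000, -1.000000) = -2.080000
  k2 = f(0.045000, -1.093600) = -2.236888
  k3 = f(0.045000, -1.100660) = -2.251573
  k4 = f(0.090000, -1.202642) = -2.425894
  u ← -1.000000 + (0.09/6)·(k1 + 2k2 + 2k3 + k4) = -1.202242
u(0.09) ≈ -1.2022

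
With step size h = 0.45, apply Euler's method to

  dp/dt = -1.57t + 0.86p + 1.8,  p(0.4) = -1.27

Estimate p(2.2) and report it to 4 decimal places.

-3.4667

Euler: p_{n+1} = p_n + h·f(t_n, p_n).
t=0.400000, p=-1.270000: f=0.079800 → p ← -1.270000 + 0.45·0.079800 = -1.234090
t=0.850000, p=-1.234090: f=-0.595817 → p ← -1.234090 + 0.45·(-0.595817) = -1.502208
t=1.300000, p=-1.502208: f=-1.532899 → p ← -1.502208 + 0.45·(-1.532899) = -2.192012
t=1.750000, p=-2.192012: f=-2.832631 → p ← -2.192012 + 0.45·(-2.832631) = -3.466696
p(2.2) ≈ -3.4667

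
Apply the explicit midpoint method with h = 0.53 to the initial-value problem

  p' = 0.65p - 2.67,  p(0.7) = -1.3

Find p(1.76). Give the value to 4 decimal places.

Midpoint: k1 = f(x_n, p_n); k2 = f(x_n + h/2, p_n + (h/2)·k1); p_{n+1} = p_n + h·k2.
x=0.700000, p=-1.300000:
  k1 = f(0.700000, -1.300000) = -3.515000
  k2 = f(0.965000, -2.231475) = -4.120459
  p ← -1.300000 + 0.53·(-4.120459) = -3.483843
x=1.230000, p=-3.483843:
  k1 = f(1.230000, -3.483843) = -4.934498
  k2 = f(1.495000, -4.791485) = -5.784465
  p ← -3.483843 + 0.53·(-5.784465) = -6.549610
p(1.76) ≈ -6.5496

-6.5496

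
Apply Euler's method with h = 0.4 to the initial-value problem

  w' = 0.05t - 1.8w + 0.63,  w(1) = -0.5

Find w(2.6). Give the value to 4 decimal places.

0.4015

Euler: w_{n+1} = w_n + h·f(t_n, w_n).
t=1.000000, w=-0.500000: f=1.580000 → w ← -0.500000 + 0.4·1.580000 = 0.132000
t=1.400000, w=0.132000: f=0.462400 → w ← 0.132000 + 0.4·0.462400 = 0.316960
t=1.800000, w=0.316960: f=0.149472 → w ← 0.316960 + 0.4·0.149472 = 0.376749
t=2.200000, w=0.376749: f=0.061852 → w ← 0.376749 + 0.4·0.061852 = 0.401490
w(2.6) ≈ 0.4015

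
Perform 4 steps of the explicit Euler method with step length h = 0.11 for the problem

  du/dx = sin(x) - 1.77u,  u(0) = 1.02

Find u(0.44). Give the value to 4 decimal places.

Euler: u_{n+1} = u_n + h·f(x_n, u_n).
x=0.000000, u=1.020000: f=-1.805400 → u ← 1.020000 + 0.11·(-1.805400) = 0.821406
x=0.110000, u=0.821406: f=-1.344110 → u ← 0.821406 + 0.11·(-1.344110) = 0.673554
x=0.220000, u=0.673554: f=-0.973961 → u ← 0.673554 + 0.11·(-0.973961) = 0.566418
x=0.330000, u=0.566418: f=-0.678517 → u ← 0.566418 + 0.11·(-0.678517) = 0.491781
u(0.44) ≈ 0.4918

0.4918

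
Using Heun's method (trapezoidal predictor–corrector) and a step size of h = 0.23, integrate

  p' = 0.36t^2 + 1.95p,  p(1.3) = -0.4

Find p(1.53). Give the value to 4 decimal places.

Heun: k1 = f(t_n, p_n); k2 = f(t_n + h, p_n + h·k1); p_{n+1} = p_n + (h/2)·(k1 + k2).
t=1.300000, p=-0.400000:
  k1 = f(1.300000, -0.400000) = -0.171600
  k2 = f(1.530000, -0.439468) = -0.014239
  p ← -0.400000 + (0.23/2)·(-0.171600 + (-0.014239)) = -0.421371
p(1.53) ≈ -0.4214

-0.4214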